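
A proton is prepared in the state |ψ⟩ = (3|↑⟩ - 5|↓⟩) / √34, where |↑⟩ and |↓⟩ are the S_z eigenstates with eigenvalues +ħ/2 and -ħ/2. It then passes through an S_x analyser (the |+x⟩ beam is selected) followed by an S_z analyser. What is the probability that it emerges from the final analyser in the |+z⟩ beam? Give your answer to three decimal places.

0.029

First analyser (S_x): P(|+x⟩) = |⟨+x|ψ⟩|² = 4/68.
After stage 1 the state is |+x⟩; P(|+z⟩) = |⟨+z|+x⟩|² = 1/2.
Joint probability = 4/68 × 1/2 = 0.029.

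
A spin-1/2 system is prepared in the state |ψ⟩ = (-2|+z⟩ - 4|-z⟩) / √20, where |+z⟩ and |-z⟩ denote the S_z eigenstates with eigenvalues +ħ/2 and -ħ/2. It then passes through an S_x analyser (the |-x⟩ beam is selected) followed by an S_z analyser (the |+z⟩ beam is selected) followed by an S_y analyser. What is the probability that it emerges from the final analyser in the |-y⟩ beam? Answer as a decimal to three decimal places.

0.025

First analyser (S_x): P(|-x⟩) = |⟨-x|ψ⟩|² = 4/40.
After stage 1 the state is |-x⟩; P(|+z⟩) = |⟨+z|-x⟩|² = 1/2.
After stage 2 the state is |+z⟩; P(|-y⟩) = |⟨-y|+z⟩|² = 1/2.
Joint probability = 4/40 × 1/2 × 1/2 = 0.025.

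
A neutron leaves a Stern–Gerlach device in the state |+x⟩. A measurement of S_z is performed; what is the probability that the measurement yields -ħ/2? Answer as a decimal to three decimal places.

0.500

In the S_z basis, |+x⟩ = (|+z⟩ + |-z⟩)/√2 and |-z⟩ = |-z⟩.
|⟨-z|+x⟩|² = 1/2.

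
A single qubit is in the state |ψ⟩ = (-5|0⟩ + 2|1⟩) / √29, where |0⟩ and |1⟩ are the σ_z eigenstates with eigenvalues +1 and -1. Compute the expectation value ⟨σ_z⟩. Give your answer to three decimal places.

0.724

⟨σ_z⟩ = |a|² - |b|² divided by |a|²+|b|², with a, b the |0⟩, |1⟩ amplitudes.
= (25 - 4)/29 = 21/29.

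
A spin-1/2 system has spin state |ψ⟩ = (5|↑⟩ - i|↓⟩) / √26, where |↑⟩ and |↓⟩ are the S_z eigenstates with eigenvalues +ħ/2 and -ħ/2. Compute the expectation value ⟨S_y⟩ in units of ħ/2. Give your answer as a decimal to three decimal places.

⟨σ_y⟩ = 2 Im(a* b)/(|a|²+|b|²) with a = 5, b = -i.
a* b = -5i, so ⟨σ_y⟩ = -10/26.
⟨S_y⟩ = (ħ/2)·⟨σ_y⟩.

-0.385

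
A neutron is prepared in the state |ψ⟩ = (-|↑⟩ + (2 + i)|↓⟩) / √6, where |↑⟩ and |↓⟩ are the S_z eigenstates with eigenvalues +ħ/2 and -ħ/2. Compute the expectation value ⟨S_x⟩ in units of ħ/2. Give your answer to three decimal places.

⟨σ_x⟩ = 2 Re(a* b)/(|a|²+|b|²) with a = -1, b = (2 + i).
a* b = (-2 - i), so ⟨σ_x⟩ = -4/6.
⟨S_x⟩ = (ħ/2)·⟨σ_x⟩.

-0.667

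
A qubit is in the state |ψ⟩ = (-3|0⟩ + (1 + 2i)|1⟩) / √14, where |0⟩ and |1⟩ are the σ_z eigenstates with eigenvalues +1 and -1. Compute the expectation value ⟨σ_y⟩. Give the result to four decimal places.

-0.8571

⟨σ_y⟩ = 2 Im(a* b)/(|a|²+|b|²) with a = -3, b = (1 + 2i).
a* b = (-3 - 6i), so ⟨σ_y⟩ = -12/14.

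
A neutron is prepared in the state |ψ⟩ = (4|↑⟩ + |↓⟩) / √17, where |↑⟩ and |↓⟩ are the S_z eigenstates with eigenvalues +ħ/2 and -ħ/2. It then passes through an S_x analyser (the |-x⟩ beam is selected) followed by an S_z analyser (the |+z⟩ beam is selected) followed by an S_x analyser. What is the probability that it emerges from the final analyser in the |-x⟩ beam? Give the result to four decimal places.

First analyser (S_x): P(|-x⟩) = |⟨-x|ψ⟩|² = 9/34.
After stage 1 the state is |-x⟩; P(|+z⟩) = |⟨+z|-x⟩|² = 1/2.
After stage 2 the state is |+z⟩; P(|-x⟩) = |⟨-x|+z⟩|² = 1/2.
Joint probability = 9/34 × 1/2 × 1/2 = 0.0662.

0.0662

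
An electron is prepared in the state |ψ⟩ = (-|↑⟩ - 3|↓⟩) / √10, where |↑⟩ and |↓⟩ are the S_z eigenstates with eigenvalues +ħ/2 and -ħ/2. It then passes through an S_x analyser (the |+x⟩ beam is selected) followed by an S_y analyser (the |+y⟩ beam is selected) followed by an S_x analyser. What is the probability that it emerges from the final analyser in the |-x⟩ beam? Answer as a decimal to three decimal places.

First analyser (S_x): P(|+x⟩) = |⟨+x|ψ⟩|² = 16/20.
After stage 1 the state is |+x⟩; P(|+y⟩) = |⟨+y|+x⟩|² = 1/2.
After stage 2 the state is |+y⟩; P(|-x⟩) = |⟨-x|+y⟩|² = 1/2.
Joint probability = 16/20 × 1/2 × 1/2 = 0.200.

0.200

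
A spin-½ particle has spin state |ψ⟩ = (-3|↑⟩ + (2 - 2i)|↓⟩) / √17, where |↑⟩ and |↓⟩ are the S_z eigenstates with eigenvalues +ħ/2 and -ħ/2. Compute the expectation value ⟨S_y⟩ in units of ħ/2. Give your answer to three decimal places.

⟨σ_y⟩ = 2 Im(a* b)/(|a|²+|b|²) with a = -3, b = (2 - 2i).
a* b = (-6 + 6i), so ⟨σ_y⟩ = 12/17.
⟨S_y⟩ = (ħ/2)·⟨σ_y⟩.

0.706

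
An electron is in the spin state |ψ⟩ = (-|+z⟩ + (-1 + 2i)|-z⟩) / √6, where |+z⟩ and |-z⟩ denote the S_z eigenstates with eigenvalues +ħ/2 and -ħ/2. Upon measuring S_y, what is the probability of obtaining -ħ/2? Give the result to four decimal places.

0.8333

|-y⟩ = (|+z⟩ - i|-z⟩)/√2, so ⟨-y|ψ⟩ = (-3 - i) / (√2·√6).
P = |-3 - i|² / 12 = 10/12.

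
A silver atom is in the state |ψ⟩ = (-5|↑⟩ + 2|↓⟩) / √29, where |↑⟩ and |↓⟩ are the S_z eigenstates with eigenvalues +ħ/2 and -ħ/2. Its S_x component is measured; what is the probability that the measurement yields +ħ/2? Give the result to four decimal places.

0.1552

|+x⟩ = (|↑⟩ + |↓⟩)/√2, so ⟨+x|ψ⟩ = (-3) / (√2·√29).
P = |-3|² / 58 = 9/58.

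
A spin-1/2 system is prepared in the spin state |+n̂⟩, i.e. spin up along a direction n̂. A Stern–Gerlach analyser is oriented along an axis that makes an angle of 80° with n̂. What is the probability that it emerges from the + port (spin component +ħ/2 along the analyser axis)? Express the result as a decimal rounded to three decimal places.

0.587

For spin-½, the probability of finding spin-up along an axis at angle θ to the initial spin direction is cos²(θ/2); spin-down is sin²(θ/2).
θ = 80°, so P = cos²(40°) ≈ 0.587.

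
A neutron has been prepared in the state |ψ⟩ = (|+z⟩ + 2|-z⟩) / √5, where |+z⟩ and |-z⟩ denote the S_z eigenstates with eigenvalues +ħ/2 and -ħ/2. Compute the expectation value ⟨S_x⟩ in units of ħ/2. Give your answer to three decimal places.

0.800

⟨σ_x⟩ = 2 Re(a* b)/(|a|²+|b|²) with a = 1, b = 2.
a* b = 2, so ⟨σ_x⟩ = 4/5.
⟨S_x⟩ = (ħ/2)·⟨σ_x⟩.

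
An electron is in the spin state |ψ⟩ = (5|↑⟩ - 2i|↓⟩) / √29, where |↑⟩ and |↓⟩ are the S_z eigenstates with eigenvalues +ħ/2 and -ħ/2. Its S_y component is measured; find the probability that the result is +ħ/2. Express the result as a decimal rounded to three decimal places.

|+y⟩ = (|↑⟩ + i|↓⟩)/√2, so ⟨+y|ψ⟩ = (3) / (√2·√29).
P = |3|² / 58 = 9/58.

0.155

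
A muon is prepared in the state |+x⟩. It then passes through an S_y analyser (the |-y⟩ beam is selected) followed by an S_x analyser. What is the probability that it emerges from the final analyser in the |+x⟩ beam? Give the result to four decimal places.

First analyser (S_y): from |+x⟩, P(|-y⟩) = 1/2.
After stage 1 the state is |-y⟩; P(|+x⟩) = |⟨+x|-y⟩|² = 1/2.
Joint probability = 1/2 × 1/2 = 0.2500.

0.2500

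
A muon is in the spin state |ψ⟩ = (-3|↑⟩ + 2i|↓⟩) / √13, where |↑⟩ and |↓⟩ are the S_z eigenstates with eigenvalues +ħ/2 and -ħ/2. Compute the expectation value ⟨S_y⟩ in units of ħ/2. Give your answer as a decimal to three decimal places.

-0.923

⟨σ_y⟩ = 2 Im(a* b)/(|a|²+|b|²) with a = -3, b = 2i.
a* b = -6i, so ⟨σ_y⟩ = -12/13.
⟨S_y⟩ = (ħ/2)·⟨σ_y⟩.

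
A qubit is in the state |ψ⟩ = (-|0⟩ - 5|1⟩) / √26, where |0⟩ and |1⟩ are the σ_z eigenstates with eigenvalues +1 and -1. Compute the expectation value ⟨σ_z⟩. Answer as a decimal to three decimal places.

⟨σ_z⟩ = |a|² - |b|² divided by |a|²+|b|², with a, b the |0⟩, |1⟩ amplitudes.
= (1 - 25)/26 = -24/26.

-0.923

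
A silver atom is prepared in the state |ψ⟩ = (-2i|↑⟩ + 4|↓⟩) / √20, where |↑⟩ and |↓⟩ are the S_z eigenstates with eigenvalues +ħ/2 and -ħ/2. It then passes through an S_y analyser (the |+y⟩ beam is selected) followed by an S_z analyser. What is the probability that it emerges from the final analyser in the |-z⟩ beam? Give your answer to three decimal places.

First analyser (S_y): P(|+y⟩) = |⟨+y|ψ⟩|² = 36/40.
After stage 1 the state is |+y⟩; P(|-z⟩) = |⟨-z|+y⟩|² = 1/2.
Joint probability = 36/40 × 1/2 = 0.450.

0.450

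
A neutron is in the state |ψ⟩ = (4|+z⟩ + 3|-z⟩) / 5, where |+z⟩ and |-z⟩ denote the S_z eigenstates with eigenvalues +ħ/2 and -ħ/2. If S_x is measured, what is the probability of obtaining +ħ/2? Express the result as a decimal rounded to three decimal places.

0.980

|+x⟩ = (|+z⟩ + |-z⟩)/√2, so ⟨+x|ψ⟩ = (7) / (√2·5).
P = |7|² / 50 = 49/50.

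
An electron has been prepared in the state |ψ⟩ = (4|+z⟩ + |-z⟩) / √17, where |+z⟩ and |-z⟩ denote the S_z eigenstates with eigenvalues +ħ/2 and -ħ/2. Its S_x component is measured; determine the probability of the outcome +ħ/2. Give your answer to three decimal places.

0.735

|+x⟩ = (|+z⟩ + |-z⟩)/√2, so ⟨+x|ψ⟩ = (5) / (√2·√17).
P = |5|² / 34 = 25/34.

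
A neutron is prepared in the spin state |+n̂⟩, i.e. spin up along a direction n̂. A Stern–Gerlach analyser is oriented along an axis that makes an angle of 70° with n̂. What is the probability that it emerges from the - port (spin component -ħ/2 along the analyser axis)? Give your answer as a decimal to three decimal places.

For spin-½, the probability of finding spin-up along an axis at angle θ to the initial spin direction is cos²(θ/2); spin-down is sin²(θ/2).
θ = 70°, so P = sin²(35°) ≈ 0.329.

0.329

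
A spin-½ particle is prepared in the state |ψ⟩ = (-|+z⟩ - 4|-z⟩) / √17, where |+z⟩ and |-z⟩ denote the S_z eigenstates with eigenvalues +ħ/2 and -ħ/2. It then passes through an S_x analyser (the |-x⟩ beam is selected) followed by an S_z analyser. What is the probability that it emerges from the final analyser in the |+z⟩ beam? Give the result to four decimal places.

First analyser (S_x): P(|-x⟩) = |⟨-x|ψ⟩|² = 9/34.
After stage 1 the state is |-x⟩; P(|+z⟩) = |⟨+z|-x⟩|² = 1/2.
Joint probability = 9/34 × 1/2 = 0.1324.

0.1324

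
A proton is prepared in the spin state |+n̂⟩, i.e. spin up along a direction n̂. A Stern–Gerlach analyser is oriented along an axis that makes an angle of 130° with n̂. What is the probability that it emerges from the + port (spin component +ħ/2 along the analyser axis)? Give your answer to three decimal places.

For spin-½, the probability of finding spin-up along an axis at angle θ to the initial spin direction is cos²(θ/2); spin-down is sin²(θ/2).
θ = 130°, so P = cos²(65°) ≈ 0.179.

0.179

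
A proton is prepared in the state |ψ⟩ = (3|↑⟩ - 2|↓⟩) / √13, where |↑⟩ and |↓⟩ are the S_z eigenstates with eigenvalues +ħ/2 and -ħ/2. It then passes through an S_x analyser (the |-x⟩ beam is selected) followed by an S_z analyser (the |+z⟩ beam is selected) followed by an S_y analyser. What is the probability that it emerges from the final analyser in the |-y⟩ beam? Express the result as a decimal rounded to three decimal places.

First analyser (S_x): P(|-x⟩) = |⟨-x|ψ⟩|² = 25/26.
After stage 1 the state is |-x⟩; P(|+z⟩) = |⟨+z|-x⟩|² = 1/2.
After stage 2 the state is |+z⟩; P(|-y⟩) = |⟨-y|+z⟩|² = 1/2.
Joint probability = 25/26 × 1/2 × 1/2 = 0.240.

0.240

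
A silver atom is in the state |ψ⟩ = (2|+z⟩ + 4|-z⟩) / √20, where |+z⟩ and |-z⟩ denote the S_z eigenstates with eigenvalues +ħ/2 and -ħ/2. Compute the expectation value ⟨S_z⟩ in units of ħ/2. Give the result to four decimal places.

-0.6000

⟨σ_z⟩ = |a|² - |b|² divided by |a|²+|b|², with a, b the |+z⟩, |-z⟩ amplitudes.
= (4 - 16)/20 = -12/20.
⟨S_z⟩ = (ħ/2)·⟨σ_z⟩.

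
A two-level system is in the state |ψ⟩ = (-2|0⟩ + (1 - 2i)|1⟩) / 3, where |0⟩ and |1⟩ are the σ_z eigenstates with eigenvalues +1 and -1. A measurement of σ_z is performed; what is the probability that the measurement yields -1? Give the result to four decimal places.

0.5556

The -1 outcome corresponds to |1⟩. Its amplitude in |ψ⟩ is (1 - 2i)/3.
P = |1 - 2i|² / 9 = 5/9.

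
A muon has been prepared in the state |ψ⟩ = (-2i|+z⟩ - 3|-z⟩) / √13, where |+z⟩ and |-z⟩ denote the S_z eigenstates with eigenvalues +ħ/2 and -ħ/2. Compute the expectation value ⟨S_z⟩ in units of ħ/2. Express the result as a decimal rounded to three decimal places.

⟨σ_z⟩ = |a|² - |b|² divided by |a|²+|b|², with a, b the |+z⟩, |-z⟩ amplitudes.
= (4 - 9)/13 = -5/13.
⟨S_z⟩ = (ħ/2)·⟨σ_z⟩.

-0.385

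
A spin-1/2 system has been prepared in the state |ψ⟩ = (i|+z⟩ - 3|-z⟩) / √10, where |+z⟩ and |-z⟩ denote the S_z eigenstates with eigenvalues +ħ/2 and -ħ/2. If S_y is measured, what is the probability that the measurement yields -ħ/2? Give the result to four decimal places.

0.2000

|-y⟩ = (|+z⟩ - i|-z⟩)/√2, so ⟨-y|ψ⟩ = (-2i) / (√2·√10).
P = |-2i|² / 20 = 4/20.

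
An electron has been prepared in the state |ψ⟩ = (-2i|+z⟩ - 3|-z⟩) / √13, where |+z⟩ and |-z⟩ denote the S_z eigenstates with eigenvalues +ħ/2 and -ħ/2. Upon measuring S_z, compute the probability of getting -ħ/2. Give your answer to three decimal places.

0.692

The -ħ/2 outcome corresponds to |-z⟩. Its amplitude in |ψ⟩ is -3/√13.
P = |-3|² / 13 = 9/13.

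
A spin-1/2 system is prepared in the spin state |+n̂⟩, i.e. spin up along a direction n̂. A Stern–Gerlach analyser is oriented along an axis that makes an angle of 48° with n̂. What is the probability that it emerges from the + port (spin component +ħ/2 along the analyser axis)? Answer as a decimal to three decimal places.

0.835

For spin-½, the probability of finding spin-up along an axis at angle θ to the initial spin direction is cos²(θ/2); spin-down is sin²(θ/2).
θ = 48°, so P = cos²(24°) ≈ 0.835.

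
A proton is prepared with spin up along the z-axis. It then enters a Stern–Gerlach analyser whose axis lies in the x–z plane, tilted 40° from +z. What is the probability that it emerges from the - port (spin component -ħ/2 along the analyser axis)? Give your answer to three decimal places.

For spin-½, the probability of finding spin-up along an axis at angle θ to the initial spin direction is cos²(θ/2); spin-down is sin²(θ/2).
θ = 40°, so P = sin²(20°) ≈ 0.117.

0.117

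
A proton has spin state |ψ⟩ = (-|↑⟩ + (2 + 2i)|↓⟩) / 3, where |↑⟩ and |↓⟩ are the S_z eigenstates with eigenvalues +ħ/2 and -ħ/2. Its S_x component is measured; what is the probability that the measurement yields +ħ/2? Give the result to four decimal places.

0.2778

|+x⟩ = (|↑⟩ + |↓⟩)/√2, so ⟨+x|ψ⟩ = (1 + 2i) / (√2·3).
P = |1 + 2i|² / 18 = 5/18.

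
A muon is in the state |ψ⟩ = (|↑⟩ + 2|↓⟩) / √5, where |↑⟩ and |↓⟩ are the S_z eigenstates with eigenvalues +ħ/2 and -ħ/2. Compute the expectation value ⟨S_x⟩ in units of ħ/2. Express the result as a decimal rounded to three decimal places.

⟨σ_x⟩ = 2 Re(a* b)/(|a|²+|b|²) with a = 1, b = 2.
a* b = 2, so ⟨σ_x⟩ = 4/5.
⟨S_x⟩ = (ħ/2)·⟨σ_x⟩.

0.800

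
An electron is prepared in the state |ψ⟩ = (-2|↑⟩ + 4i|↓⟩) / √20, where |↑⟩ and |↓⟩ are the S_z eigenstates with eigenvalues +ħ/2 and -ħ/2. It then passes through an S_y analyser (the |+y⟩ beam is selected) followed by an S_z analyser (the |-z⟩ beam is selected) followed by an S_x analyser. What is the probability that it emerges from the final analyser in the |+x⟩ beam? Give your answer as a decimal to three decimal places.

0.025

First analyser (S_y): P(|+y⟩) = |⟨+y|ψ⟩|² = 4/40.
After stage 1 the state is |+y⟩; P(|-z⟩) = |⟨-z|+y⟩|² = 1/2.
After stage 2 the state is |-z⟩; P(|+x⟩) = |⟨+x|-z⟩|² = 1/2.
Joint probability = 4/40 × 1/2 × 1/2 = 0.025.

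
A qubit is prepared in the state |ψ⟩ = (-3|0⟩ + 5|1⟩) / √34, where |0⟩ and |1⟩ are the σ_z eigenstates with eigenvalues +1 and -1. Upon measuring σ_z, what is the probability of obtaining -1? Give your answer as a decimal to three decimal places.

0.735

The -1 outcome corresponds to |1⟩. Its amplitude in |ψ⟩ is 5/√34.
P = |5|² / 34 = 25/34.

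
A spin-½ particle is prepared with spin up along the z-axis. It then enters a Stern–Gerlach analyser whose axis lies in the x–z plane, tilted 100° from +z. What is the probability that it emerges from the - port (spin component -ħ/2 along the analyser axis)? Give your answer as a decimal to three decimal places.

For spin-½, the probability of finding spin-up along an axis at angle θ to the initial spin direction is cos²(θ/2); spin-down is sin²(θ/2).
θ = 100°, so P = sin²(50°) ≈ 0.587.

0.587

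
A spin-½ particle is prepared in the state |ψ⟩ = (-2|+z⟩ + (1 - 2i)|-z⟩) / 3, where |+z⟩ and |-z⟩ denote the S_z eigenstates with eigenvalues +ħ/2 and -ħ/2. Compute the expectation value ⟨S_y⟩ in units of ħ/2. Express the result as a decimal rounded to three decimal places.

0.889

⟨σ_y⟩ = 2 Im(a* b)/(|a|²+|b|²) with a = -2, b = (1 - 2i).
a* b = (-2 + 4i), so ⟨σ_y⟩ = 8/9.
⟨S_y⟩ = (ħ/2)·⟨σ_y⟩.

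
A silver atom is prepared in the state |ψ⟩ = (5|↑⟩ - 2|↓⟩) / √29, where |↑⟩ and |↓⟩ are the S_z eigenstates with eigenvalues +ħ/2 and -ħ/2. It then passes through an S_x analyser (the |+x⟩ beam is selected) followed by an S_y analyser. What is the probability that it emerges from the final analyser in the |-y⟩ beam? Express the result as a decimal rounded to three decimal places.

0.078

First analyser (S_x): P(|+x⟩) = |⟨+x|ψ⟩|² = 9/58.
After stage 1 the state is |+x⟩; P(|-y⟩) = |⟨-y|+x⟩|² = 1/2.
Joint probability = 9/58 × 1/2 = 0.078.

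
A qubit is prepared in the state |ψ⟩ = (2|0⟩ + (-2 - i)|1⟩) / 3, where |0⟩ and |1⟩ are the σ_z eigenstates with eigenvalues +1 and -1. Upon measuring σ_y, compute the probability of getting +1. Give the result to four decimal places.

0.2778

|+y⟩ = (|0⟩ + i|1⟩)/√2, so ⟨+y|ψ⟩ = (1 + 2i) / (√2·3).
P = |1 + 2i|² / 18 = 5/18.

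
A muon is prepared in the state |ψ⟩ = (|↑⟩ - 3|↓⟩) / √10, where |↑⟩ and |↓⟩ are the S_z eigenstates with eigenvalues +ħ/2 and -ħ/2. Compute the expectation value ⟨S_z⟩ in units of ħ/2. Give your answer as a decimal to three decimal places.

-0.800

⟨σ_z⟩ = |a|² - |b|² divided by |a|²+|b|², with a, b the |↑⟩, |↓⟩ amplitudes.
= (1 - 9)/10 = -8/10.
⟨S_z⟩ = (ħ/2)·⟨σ_z⟩.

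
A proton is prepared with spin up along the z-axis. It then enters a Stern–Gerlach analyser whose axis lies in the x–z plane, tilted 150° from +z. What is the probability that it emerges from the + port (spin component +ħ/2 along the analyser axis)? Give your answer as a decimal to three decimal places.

For spin-½, the probability of finding spin-up along an axis at angle θ to the initial spin direction is cos²(θ/2); spin-down is sin²(θ/2).
θ = 150°, so P = cos²(75°) ≈ 0.067.

0.067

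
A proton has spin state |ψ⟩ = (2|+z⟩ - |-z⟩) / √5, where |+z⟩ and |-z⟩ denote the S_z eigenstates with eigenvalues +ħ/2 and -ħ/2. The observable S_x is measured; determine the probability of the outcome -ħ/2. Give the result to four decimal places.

|-x⟩ = (|+z⟩ - |-z⟩)/√2, so ⟨-x|ψ⟩ = (3) / (√2·√5).
P = |3|² / 10 = 9/10.

0.9000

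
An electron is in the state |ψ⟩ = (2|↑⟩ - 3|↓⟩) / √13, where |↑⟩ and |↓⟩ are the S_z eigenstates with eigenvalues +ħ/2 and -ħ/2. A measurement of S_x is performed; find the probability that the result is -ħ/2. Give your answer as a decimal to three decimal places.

0.962

|-x⟩ = (|↑⟩ - |↓⟩)/√2, so ⟨-x|ψ⟩ = (5) / (√2·√13).
P = |5|² / 26 = 25/26.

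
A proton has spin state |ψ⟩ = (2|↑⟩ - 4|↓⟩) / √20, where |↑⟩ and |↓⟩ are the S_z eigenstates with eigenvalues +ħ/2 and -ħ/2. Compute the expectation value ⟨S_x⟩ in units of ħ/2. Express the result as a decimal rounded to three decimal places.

-0.800

⟨σ_x⟩ = 2 Re(a* b)/(|a|²+|b|²) with a = 2, b = -4.
a* b = -8, so ⟨σ_x⟩ = -16/20.
⟨S_x⟩ = (ħ/2)·⟨σ_x⟩.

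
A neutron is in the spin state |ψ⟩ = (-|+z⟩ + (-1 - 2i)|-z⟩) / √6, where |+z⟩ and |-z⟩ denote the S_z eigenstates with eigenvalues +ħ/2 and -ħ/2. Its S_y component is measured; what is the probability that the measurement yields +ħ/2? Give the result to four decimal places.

0.8333

|+y⟩ = (|+z⟩ + i|-z⟩)/√2, so ⟨+y|ψ⟩ = (-3 + i) / (√2·√6).
P = |-3 + i|² / 12 = 10/12.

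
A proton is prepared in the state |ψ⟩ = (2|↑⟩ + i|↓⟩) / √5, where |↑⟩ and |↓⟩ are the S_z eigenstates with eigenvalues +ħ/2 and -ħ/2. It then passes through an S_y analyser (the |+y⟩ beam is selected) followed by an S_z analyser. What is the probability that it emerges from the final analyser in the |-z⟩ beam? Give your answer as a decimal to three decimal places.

First analyser (S_y): P(|+y⟩) = |⟨+y|ψ⟩|² = 9/10.
After stage 1 the state is |+y⟩; P(|-z⟩) = |⟨-z|+y⟩|² = 1/2.
Joint probability = 9/10 × 1/2 = 0.450.

0.450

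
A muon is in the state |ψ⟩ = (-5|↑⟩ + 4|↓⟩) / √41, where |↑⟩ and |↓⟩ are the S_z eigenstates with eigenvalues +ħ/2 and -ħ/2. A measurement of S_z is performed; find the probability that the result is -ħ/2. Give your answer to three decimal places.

The -ħ/2 outcome corresponds to |↓⟩. Its amplitude in |ψ⟩ is 4/√41.
P = |4|² / 41 = 16/41.

0.390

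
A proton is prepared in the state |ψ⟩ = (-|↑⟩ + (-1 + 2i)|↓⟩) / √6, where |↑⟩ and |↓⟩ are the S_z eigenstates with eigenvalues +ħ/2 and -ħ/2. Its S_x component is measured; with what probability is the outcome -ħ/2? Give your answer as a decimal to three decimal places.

0.333

|-x⟩ = (|↑⟩ - |↓⟩)/√2, so ⟨-x|ψ⟩ = (-2i) / (√2·√6).
P = |-2i|² / 12 = 4/12.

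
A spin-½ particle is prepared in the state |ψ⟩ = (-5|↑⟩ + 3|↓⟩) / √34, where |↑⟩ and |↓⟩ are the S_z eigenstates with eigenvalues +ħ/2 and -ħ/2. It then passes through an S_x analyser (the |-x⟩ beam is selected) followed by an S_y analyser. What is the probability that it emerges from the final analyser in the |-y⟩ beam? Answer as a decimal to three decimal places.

First analyser (S_x): P(|-x⟩) = |⟨-x|ψ⟩|² = 64/68.
After stage 1 the state is |-x⟩; P(|-y⟩) = |⟨-y|-x⟩|² = 1/2.
Joint probability = 64/68 × 1/2 = 0.471.

0.471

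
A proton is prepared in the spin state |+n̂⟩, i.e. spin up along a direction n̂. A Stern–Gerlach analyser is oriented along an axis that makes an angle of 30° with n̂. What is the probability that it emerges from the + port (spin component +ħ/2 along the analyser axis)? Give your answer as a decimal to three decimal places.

For spin-½, the probability of finding spin-up along an axis at angle θ to the initial spin direction is cos²(θ/2); spin-down is sin²(θ/2).
θ = 30°, so P = cos²(15°) ≈ 0.933.

0.933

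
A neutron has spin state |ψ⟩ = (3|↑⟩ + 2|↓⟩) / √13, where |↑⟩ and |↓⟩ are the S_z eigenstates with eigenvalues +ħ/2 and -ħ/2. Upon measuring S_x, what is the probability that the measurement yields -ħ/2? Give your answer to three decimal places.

|-x⟩ = (|↑⟩ - |↓⟩)/√2, so ⟨-x|ψ⟩ = (1) / (√2·√13).
P = |1|² / 26 = 1/26.

0.038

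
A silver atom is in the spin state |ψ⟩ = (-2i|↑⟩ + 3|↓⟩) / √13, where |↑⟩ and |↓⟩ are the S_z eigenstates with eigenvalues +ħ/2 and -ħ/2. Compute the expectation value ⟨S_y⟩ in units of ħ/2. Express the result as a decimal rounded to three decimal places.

⟨σ_y⟩ = 2 Im(a* b)/(|a|²+|b|²) with a = -2i, b = 3.
a* b = 6i, so ⟨σ_y⟩ = 12/13.
⟨S_y⟩ = (ħ/2)·⟨σ_y⟩.

0.923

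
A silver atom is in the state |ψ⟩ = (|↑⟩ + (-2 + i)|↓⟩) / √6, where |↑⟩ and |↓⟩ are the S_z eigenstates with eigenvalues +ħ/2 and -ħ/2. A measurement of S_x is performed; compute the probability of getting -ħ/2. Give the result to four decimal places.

|-x⟩ = (|↑⟩ - |↓⟩)/√2, so ⟨-x|ψ⟩ = (3 - i) / (√2·√6).
P = |3 - i|² / 12 = 10/12.

0.8333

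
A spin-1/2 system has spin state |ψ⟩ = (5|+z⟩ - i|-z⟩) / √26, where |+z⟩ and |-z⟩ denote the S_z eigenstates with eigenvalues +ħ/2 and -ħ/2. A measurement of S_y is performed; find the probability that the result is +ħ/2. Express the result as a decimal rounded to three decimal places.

|+y⟩ = (|+z⟩ + i|-z⟩)/√2, so ⟨+y|ψ⟩ = (4) / (√2·√26).
P = |4|² / 52 = 16/52.

0.308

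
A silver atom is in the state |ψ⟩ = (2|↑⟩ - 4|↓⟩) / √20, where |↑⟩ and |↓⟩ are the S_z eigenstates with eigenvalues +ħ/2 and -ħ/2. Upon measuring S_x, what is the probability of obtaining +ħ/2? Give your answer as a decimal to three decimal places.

|+x⟩ = (|↑⟩ + |↓⟩)/√2, so ⟨+x|ψ⟩ = (-2) / (√2·√20).
P = |-2|² / 40 = 4/40.

0.100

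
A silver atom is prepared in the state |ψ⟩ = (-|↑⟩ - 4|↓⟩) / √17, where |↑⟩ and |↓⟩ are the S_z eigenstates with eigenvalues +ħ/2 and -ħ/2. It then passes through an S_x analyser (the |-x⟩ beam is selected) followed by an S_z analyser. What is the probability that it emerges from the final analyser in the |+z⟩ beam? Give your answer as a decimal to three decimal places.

0.132

First analyser (S_x): P(|-x⟩) = |⟨-x|ψ⟩|² = 9/34.
After stage 1 the state is |-x⟩; P(|+z⟩) = |⟨+z|-x⟩|² = 1/2.
Joint probability = 9/34 × 1/2 = 0.132.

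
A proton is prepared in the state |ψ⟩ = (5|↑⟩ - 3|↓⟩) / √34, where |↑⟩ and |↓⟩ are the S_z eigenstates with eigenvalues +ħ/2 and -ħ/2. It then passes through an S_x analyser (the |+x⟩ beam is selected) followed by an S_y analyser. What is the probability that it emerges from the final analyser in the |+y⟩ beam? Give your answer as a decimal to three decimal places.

First analyser (S_x): P(|+x⟩) = |⟨+x|ψ⟩|² = 4/68.
After stage 1 the state is |+x⟩; P(|+y⟩) = |⟨+y|+x⟩|² = 1/2.
Joint probability = 4/68 × 1/2 = 0.029.

0.029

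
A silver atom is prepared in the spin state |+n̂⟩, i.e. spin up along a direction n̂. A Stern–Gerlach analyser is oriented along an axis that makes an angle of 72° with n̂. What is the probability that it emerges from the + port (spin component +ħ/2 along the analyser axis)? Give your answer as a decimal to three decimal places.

0.655

For spin-½, the probability of finding spin-up along an axis at angle θ to the initial spin direction is cos²(θ/2); spin-down is sin²(θ/2).
θ = 72°, so P = cos²(36°) ≈ 0.655.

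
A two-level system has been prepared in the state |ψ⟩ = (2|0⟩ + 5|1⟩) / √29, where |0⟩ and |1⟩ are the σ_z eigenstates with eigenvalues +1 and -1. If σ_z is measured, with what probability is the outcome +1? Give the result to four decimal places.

0.1379

The +1 outcome corresponds to |0⟩. Its amplitude in |ψ⟩ is 2/√29.
P = |2|² / 29 = 4/29.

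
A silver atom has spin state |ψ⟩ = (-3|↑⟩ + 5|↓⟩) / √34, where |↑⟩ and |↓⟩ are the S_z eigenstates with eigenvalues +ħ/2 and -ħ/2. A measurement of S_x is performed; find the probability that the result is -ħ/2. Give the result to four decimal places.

|-x⟩ = (|↑⟩ - |↓⟩)/√2, so ⟨-x|ψ⟩ = (-8) / (√2·√34).
P = |-8|² / 68 = 64/68.

0.9412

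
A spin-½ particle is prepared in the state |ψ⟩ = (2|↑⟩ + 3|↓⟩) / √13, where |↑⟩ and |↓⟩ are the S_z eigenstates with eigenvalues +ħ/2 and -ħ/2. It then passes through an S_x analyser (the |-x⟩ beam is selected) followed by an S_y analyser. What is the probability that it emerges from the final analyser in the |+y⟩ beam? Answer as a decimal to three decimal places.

First analyser (S_x): P(|-x⟩) = |⟨-x|ψ⟩|² = 1/26.
After stage 1 the state is |-x⟩; P(|+y⟩) = |⟨+y|-x⟩|² = 1/2.
Joint probability = 1/26 × 1/2 = 0.019.

0.019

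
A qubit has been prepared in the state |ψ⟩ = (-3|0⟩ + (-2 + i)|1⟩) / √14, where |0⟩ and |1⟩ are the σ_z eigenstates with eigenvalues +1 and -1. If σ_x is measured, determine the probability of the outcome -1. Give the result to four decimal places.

0.0714

|-x⟩ = (|0⟩ - |1⟩)/√2, so ⟨-x|ψ⟩ = (-1 - i) / (√2·√14).
P = |-1 - i|² / 28 = 2/28.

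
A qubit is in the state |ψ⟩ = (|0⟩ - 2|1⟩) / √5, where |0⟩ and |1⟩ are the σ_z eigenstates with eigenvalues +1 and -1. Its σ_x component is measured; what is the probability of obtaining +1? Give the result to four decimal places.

0.1000

|+x⟩ = (|0⟩ + |1⟩)/√2, so ⟨+x|ψ⟩ = (-1) / (√2·√5).
P = |-1|² / 10 = 1/10.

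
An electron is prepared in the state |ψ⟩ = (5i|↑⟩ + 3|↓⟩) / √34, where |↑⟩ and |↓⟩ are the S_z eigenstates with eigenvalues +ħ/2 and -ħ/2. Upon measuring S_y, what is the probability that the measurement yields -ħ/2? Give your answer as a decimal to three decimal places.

0.941

|-y⟩ = (|↑⟩ - i|↓⟩)/√2, so ⟨-y|ψ⟩ = (8i) / (√2·√34).
P = |8i|² / 68 = 64/68.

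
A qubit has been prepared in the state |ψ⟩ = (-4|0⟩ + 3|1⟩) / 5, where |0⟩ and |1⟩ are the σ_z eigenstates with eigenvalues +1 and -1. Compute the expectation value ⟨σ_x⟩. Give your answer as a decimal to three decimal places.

⟨σ_x⟩ = 2 Re(a* b)/(|a|²+|b|²) with a = -4, b = 3.
a* b = -12, so ⟨σ_x⟩ = -24/25.

-0.960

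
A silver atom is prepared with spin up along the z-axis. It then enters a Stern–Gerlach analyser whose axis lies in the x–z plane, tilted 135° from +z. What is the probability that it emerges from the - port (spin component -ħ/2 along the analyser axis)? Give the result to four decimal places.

For spin-½, the probability of finding spin-up along an axis at angle θ to the initial spin direction is cos²(θ/2); spin-down is sin²(θ/2).
θ = 135°, so P = sin²(67.5°) ≈ 0.8536.

0.8536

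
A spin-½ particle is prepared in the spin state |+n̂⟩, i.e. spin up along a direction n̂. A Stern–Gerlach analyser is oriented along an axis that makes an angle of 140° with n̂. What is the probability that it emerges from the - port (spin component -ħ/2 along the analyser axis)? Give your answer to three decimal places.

For spin-½, the probability of finding spin-up along an axis at angle θ to the initial spin direction is cos²(θ/2); spin-down is sin²(θ/2).
θ = 140°, so P = sin²(70°) ≈ 0.883.

0.883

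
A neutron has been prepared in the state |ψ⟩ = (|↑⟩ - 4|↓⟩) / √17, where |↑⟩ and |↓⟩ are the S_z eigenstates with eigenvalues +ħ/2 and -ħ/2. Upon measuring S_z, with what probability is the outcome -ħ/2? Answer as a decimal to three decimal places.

0.941

The -ħ/2 outcome corresponds to |↓⟩. Its amplitude in |ψ⟩ is -4/√17.
P = |-4|² / 17 = 16/17.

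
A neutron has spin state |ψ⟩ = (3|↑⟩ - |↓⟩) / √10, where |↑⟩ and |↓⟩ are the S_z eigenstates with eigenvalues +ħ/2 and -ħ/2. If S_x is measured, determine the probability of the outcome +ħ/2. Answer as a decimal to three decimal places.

|+x⟩ = (|↑⟩ + |↓⟩)/√2, so ⟨+x|ψ⟩ = (2) / (√2·√10).
P = |2|² / 20 = 4/20.

0.200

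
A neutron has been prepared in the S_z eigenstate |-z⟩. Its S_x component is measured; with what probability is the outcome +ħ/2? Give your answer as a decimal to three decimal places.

0.500

In the S_z basis, |-z⟩ = |↓⟩ and |+x⟩ = (|↑⟩ + |↓⟩)/√2.
|⟨+x|-z⟩|² = 1/2.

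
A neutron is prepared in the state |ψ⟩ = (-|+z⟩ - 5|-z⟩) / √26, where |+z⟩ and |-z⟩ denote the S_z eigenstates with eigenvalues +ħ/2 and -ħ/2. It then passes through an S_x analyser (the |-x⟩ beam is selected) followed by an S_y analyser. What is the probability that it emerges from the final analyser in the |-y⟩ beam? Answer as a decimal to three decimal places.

First analyser (S_x): P(|-x⟩) = |⟨-x|ψ⟩|² = 16/52.
After stage 1 the state is |-x⟩; P(|-y⟩) = |⟨-y|-x⟩|² = 1/2.
Joint probability = 16/52 × 1/2 = 0.154.

0.154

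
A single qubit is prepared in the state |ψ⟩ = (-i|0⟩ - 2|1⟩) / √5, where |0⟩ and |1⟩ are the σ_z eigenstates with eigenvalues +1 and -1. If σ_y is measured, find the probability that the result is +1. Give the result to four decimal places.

|+y⟩ = (|0⟩ + i|1⟩)/√2, so ⟨+y|ψ⟩ = (i) / (√2·√5).
P = |i|² / 10 = 1/10.

0.1000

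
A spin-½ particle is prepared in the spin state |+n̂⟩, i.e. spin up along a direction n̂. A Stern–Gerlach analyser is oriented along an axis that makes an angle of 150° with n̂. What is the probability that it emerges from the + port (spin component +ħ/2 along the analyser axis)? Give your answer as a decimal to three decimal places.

0.067

For spin-½, the probability of finding spin-up along an axis at angle θ to the initial spin direction is cos²(θ/2); spin-down is sin²(θ/2).
θ = 150°, so P = cos²(75°) ≈ 0.067.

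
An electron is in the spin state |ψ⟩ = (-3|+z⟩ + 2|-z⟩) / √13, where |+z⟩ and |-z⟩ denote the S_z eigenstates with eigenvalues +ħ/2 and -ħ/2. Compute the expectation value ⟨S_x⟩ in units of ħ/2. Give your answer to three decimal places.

⟨σ_x⟩ = 2 Re(a* b)/(|a|²+|b|²) with a = -3, b = 2.
a* b = -6, so ⟨σ_x⟩ = -12/13.
⟨S_x⟩ = (ħ/2)·⟨σ_x⟩.

-0.923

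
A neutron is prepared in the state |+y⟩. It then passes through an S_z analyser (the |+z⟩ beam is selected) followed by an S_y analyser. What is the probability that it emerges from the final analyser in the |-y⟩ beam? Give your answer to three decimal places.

First analyser (S_z): from |+y⟩, P(|+z⟩) = 1/2.
After stage 1 the state is |+z⟩; P(|-y⟩) = |⟨-y|+z⟩|² = 1/2.
Joint probability = 1/2 × 1/2 = 0.250.

0.250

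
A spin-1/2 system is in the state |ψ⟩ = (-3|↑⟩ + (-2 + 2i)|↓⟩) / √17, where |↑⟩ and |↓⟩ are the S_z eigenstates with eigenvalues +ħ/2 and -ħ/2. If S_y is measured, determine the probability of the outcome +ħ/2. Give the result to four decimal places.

0.1471

|+y⟩ = (|↑⟩ + i|↓⟩)/√2, so ⟨+y|ψ⟩ = (-1 + 2i) / (√2·√17).
P = |-1 + 2i|² / 34 = 5/34.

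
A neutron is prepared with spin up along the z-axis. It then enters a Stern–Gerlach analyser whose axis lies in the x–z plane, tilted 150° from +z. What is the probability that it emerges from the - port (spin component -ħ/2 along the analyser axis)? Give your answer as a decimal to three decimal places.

0.933

For spin-½, the probability of finding spin-up along an axis at angle θ to the initial spin direction is cos²(θ/2); spin-down is sin²(θ/2).
θ = 150°, so P = sin²(75°) ≈ 0.933.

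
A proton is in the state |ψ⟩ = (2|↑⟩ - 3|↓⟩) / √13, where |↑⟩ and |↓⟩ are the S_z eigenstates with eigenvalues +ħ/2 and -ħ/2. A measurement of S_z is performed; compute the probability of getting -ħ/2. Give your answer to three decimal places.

0.692

The -ħ/2 outcome corresponds to |↓⟩. Its amplitude in |ψ⟩ is -3/√13.
P = |-3|² / 13 = 9/13.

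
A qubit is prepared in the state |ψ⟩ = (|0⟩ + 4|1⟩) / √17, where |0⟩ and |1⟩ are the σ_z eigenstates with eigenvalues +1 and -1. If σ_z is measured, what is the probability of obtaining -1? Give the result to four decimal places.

The -1 outcome corresponds to |1⟩. Its amplitude in |ψ⟩ is 4/√17.
P = |4|² / 17 = 16/17.

0.9412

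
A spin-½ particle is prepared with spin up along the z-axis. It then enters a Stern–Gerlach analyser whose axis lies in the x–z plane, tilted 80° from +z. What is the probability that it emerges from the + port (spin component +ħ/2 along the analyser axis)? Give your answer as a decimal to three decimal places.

For spin-½, the probability of finding spin-up along an axis at angle θ to the initial spin direction is cos²(θ/2); spin-down is sin²(θ/2).
θ = 80°, so P = cos²(40°) ≈ 0.587.

0.587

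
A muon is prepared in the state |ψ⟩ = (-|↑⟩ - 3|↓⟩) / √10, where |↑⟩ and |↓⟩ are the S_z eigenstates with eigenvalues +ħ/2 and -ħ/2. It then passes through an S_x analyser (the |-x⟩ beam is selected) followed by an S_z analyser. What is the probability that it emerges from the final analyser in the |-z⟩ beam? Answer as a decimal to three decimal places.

0.100

First analyser (S_x): P(|-x⟩) = |⟨-x|ψ⟩|² = 4/20.
After stage 1 the state is |-x⟩; P(|-z⟩) = |⟨-z|-x⟩|² = 1/2.
Joint probability = 4/20 × 1/2 = 0.100.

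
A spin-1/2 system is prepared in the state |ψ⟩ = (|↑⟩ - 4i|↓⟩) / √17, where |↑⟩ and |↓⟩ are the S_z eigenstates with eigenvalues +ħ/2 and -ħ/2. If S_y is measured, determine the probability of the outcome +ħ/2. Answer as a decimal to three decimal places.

|+y⟩ = (|↑⟩ + i|↓⟩)/√2, so ⟨+y|ψ⟩ = (-3) / (√2·√17).
P = |-3|² / 34 = 9/34.

0.265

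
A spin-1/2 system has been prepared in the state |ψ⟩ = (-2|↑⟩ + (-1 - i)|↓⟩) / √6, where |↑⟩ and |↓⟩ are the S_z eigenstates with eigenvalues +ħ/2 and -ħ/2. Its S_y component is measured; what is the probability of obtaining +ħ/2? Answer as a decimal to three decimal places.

|+y⟩ = (|↑⟩ + i|↓⟩)/√2, so ⟨+y|ψ⟩ = (-3 + i) / (√2·√6).
P = |-3 + i|² / 12 = 10/12.

0.833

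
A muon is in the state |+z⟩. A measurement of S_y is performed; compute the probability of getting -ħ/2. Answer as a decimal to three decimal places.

In the S_z basis, |+z⟩ = |+z⟩ and |-y⟩ = (|+z⟩ - i|-z⟩)/√2.
|⟨-y|+z⟩|² = 1/2.

0.500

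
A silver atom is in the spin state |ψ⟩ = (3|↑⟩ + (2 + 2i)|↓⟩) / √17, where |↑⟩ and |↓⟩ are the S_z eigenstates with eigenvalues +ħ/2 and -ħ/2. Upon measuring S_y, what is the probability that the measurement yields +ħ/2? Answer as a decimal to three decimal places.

0.853

|+y⟩ = (|↑⟩ + i|↓⟩)/√2, so ⟨+y|ψ⟩ = (5 - 2i) / (√2·√17).
P = |5 - 2i|² / 34 = 29/34.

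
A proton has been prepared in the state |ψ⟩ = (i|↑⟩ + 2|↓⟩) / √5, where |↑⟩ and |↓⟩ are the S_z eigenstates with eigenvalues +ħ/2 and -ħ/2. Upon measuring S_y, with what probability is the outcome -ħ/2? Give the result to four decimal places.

|-y⟩ = (|↑⟩ - i|↓⟩)/√2, so ⟨-y|ψ⟩ = (3i) / (√2·√5).
P = |3i|² / 10 = 9/10.

0.9000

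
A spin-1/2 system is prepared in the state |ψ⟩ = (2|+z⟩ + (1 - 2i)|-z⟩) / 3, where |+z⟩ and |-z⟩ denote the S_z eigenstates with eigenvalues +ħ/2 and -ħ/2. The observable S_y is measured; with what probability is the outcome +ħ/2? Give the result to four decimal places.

|+y⟩ = (|+z⟩ + i|-z⟩)/√2, so ⟨+y|ψ⟩ = (-i) / (√2·3).
P = |-i|² / 18 = 1/18.

0.0556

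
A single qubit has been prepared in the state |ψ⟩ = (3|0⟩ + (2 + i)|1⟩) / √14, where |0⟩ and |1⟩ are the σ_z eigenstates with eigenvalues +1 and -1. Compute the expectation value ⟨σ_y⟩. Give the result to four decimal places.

0.4286

⟨σ_y⟩ = 2 Im(a* b)/(|a|²+|b|²) with a = 3, b = (2 + i).
a* b = (6 + 3i), so ⟨σ_y⟩ = 6/14.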